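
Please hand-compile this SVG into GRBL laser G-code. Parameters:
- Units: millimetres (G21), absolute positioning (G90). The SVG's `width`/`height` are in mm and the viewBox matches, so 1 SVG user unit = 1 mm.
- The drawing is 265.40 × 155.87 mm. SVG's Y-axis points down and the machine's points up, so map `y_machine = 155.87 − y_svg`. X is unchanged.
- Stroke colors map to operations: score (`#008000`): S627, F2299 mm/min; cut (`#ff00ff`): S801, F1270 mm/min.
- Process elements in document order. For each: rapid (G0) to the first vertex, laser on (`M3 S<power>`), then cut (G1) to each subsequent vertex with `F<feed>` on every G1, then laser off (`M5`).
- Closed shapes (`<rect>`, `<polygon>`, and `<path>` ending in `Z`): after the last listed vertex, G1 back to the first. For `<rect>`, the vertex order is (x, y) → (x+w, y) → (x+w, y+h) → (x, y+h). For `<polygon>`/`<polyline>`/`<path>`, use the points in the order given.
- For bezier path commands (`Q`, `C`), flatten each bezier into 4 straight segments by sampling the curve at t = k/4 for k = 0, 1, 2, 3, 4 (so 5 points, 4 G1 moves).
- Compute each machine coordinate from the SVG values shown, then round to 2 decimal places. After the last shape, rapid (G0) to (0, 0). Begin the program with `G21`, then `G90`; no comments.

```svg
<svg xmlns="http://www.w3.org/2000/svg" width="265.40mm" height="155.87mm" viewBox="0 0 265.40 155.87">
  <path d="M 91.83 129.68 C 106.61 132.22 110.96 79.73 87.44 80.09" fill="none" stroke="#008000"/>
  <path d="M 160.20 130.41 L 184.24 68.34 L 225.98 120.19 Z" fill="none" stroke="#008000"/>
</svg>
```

viewBox `0 0 265.40 155.87` with mm width/height → 1 unit = 1 mm. Flip: y_m = 155.87 − y_svg.

**Shape 1** — `<path>` cubic bezier, stroke `#008000` → score (S627, F2299). Control points (SVG): P0=(91.83,129.68), P1=(106.61,132.22), P2=(110.96,79.73), P3=(87.44,80.09); sampled at t=k/4. Machine vertices: (91.83,26.19) → (100.69,32.92) → (104.00,50.17) → (100.13,67.83) → (87.44,75.78). Open path.

**Shape 2** — `<path>` regular polygon, stroke `#008000` → score (S627, F2299). Machine vertices: (160.20,25.46) → (184.24,87.53) → (225.98,35.68) → (160.20,25.46). Closed: final G1 returns to the first vertex.

G21
G90
G0 X91.83 Y26.19
M3 S627
G1 X100.69 Y32.92 F2299
G1 X104.00 Y50.17 F2299
G1 X100.13 Y67.83 F2299
G1 X87.44 Y75.78 F2299
M5
G0 X160.20 Y25.46
M3 S627
G1 X184.24 Y87.53 F2299
G1 X225.98 Y35.68 F2299
G1 X160.20 Y25.46 F2299
M5
G0 X0.00 Y0.00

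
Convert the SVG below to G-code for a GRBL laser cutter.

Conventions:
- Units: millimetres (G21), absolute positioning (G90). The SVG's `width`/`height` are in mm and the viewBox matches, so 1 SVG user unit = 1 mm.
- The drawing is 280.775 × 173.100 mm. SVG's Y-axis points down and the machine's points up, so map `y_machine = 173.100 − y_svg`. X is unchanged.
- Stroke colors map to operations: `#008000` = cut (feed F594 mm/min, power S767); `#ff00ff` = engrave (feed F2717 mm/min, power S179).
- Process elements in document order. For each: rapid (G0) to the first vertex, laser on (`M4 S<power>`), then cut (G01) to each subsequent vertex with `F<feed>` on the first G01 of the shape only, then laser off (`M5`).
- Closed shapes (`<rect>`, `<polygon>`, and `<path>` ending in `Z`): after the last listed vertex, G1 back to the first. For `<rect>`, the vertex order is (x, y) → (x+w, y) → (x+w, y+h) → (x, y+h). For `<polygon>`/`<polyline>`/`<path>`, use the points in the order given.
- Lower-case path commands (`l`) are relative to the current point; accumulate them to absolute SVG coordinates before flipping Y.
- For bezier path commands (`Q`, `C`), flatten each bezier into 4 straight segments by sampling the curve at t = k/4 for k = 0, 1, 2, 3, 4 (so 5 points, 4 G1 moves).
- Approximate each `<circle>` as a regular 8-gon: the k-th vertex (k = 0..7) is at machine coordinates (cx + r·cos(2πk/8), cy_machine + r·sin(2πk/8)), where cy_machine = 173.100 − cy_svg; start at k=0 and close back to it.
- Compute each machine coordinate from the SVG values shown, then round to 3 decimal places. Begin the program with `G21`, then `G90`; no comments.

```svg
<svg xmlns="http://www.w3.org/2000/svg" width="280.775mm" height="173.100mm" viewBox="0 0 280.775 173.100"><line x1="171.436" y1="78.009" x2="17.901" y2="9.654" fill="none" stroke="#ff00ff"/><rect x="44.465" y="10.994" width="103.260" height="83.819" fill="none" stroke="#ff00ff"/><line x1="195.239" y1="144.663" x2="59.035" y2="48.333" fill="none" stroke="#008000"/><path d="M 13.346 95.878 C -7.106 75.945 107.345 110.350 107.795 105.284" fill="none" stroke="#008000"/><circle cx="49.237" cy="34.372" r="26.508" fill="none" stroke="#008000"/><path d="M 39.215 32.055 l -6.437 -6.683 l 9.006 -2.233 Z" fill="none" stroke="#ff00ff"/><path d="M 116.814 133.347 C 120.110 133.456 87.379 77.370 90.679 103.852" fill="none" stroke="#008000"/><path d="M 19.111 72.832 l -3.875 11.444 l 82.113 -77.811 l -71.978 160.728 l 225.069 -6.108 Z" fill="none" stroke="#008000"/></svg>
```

G21
G90
G0 X171.436 Y95.091
M4 S179
G01 X17.901 Y163.446 F2717
M5
G0 X44.465 Y162.106
M4 S179
G01 X147.725 Y162.106 F2717
G01 X147.725 Y78.287
G01 X44.465 Y78.287
G01 X44.465 Y162.106
M5
G0 X195.239 Y28.437
M4 S767
G01 X59.035 Y124.767 F594
M5
G0 X13.346 Y77.222
M4 S767
G01 X19.412 Y83.449 F594
G01 X52.732 Y78.094
G01 X89.971 Y69.952
G01 X107.795 Y67.816
M5
G0 X75.745 Y138.728
M4 S767
G01 X67.981 Y157.472 F594
G01 X49.237 Y165.236
G01 X30.493 Y157.472
G01 X22.729 Y138.728
G01 X30.493 Y119.984
G01 X49.237 Y112.220
G01 X67.981 Y119.984
G01 X75.745 Y138.728
M5
G0 X39.215 Y141.045
M4 S179
G01 X32.778 Y147.728 F2717
G01 X41.784 Y149.961
G01 X39.215 Y141.045
M5
G0 X116.814 Y39.753
M4 S767
G01 X113.657 Y48.040 F594
G01 X103.745 Y64.390
G01 X93.834 Y75.796
G01 X90.679 Y69.248
M5
G0 X19.111 Y100.268
M4 S767
G01 X15.236 Y88.824 F594
G01 X97.349 Y166.635
G01 X25.371 Y5.907
G01 X250.440 Y12.015
G01 X19.111 Y100.268
M5

viewBox `0 0 280.775 173.100` with mm width/height → 1 unit = 1 mm. Flip: y_m = 173.100 − y_svg.

**Shape 1** — `<line>` line segment, stroke `#ff00ff` → engrave (S179, F2717). Machine vertices: (171.436,95.091) → (17.901,163.446). Open path.

**Shape 2** — `<rect>` rectangle, stroke `#ff00ff` → engrave (S179, F2717). Machine vertices: (44.465,162.106) → (147.725,162.106) → (147.725,78.287) → (44.465,78.287) → (44.465,162.106). Closed: final G1 returns to the first vertex.

**Shape 3** — `<line>` line segment, stroke `#008000` → cut (S767, F594). Machine vertices: (195.239,28.437) → (59.035,124.767). Open path.

**Shape 4** — `<path>` cubic bezier, stroke `#008000` → cut (S767, F594). Control points (SVG): P0=(13.346,95.878), P1=(-7.106,75.945), P2=(107.345,110.350), P3=(107.795,105.284); sampled at t=k/4. Machine vertices: (13.346,77.222) → (19.412,83.449) → (52.732,78.094) → (89.971,69.952) → (107.795,67.816). Open path.

**Shape 5** — `<circle>` circle, stroke `#008000` → cut (S767, F594). Machine vertices: (75.745,138.728) → (67.981,157.472) → (49.237,165.236) → (30.493,157.472) → (22.729,138.728) → (30.493,119.984) → (49.237,112.220) → (67.981,119.984) → (75.745,138.728). Closed: final G1 returns to the first vertex.

**Shape 6** — `<path>` regular polygon, stroke `#ff00ff` → engrave (S179, F2717). Machine vertices: (39.215,141.045) → (32.778,147.728) → (41.784,149.961) → (39.215,141.045). Closed: final G1 returns to the first vertex.

**Shape 7** — `<path>` cubic bezier, stroke `#008000` → cut (S767, F594). Control points (SVG): P0=(116.814,133.347), P1=(120.110,133.456), P2=(87.379,77.370), P3=(90.679,103.852); sampled at t=k/4. Machine vertices: (116.814,39.753) → (113.657,48.040) → (103.745,64.390) → (93.834,75.796) → (90.679,69.248). Open path.

**Shape 8** — `<path>` closed polygon, stroke `#008000` → cut (S767, F594). Machine vertices: (19.111,100.268) → (15.236,88.824) → (97.349,166.635) → (25.371,5.907) → (250.440,12.015) → (19.111,100.268). Closed: final G1 returns to the first vertex.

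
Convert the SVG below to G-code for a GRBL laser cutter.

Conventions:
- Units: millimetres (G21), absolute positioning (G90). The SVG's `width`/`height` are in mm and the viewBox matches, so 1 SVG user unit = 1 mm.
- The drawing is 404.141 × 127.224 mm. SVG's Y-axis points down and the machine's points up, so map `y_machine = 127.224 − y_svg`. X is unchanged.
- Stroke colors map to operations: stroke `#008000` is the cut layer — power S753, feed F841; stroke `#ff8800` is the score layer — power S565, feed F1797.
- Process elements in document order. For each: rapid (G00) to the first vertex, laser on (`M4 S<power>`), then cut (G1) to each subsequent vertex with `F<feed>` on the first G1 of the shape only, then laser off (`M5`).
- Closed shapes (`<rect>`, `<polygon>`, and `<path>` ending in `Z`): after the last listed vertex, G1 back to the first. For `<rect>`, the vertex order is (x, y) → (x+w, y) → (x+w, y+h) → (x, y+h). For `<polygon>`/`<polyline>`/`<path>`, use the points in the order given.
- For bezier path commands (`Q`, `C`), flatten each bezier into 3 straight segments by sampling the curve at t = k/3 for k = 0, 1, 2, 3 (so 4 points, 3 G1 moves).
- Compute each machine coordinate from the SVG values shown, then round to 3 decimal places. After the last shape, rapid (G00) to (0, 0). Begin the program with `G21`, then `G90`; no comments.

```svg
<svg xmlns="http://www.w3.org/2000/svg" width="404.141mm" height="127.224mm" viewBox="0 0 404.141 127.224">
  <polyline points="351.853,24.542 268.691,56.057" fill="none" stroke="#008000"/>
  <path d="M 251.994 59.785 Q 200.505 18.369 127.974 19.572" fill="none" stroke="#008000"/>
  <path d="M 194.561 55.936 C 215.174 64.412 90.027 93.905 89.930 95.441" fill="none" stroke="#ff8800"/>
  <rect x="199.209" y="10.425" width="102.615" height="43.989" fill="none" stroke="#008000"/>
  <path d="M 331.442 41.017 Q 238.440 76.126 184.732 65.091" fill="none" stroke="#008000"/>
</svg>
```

G21
G90
G00 X351.853 Y102.682
M4 S753
G1 X268.691 Y71.167 F841
M5
G00 X251.994 Y67.439
M4 S753
G1 X215.330 Y90.314 F841
G1 X173.990 Y103.719
G1 X127.974 Y107.652
M5
G00 X194.561 Y71.288
M4 S565
G1 X176.617 Y57.620 F1797
G1 X121.680 Y40.824
G1 X89.930 Y31.783
M5
G00 X199.209 Y116.799
M4 S753
G1 X301.824 Y116.799 F841
G1 X301.824 Y72.810
G1 X199.209 Y72.810
G1 X199.209 Y116.799
M5
G00 X331.442 Y86.207
M4 S753
G1 X273.807 Y67.928 F841
G1 X224.903 Y59.903
G1 X184.732 Y62.133
M5
G00 X0.000 Y0.000

viewBox `0 0 404.141 127.224` with mm width/height → 1 unit = 1 mm. Flip: y_m = 127.224 − y_svg.

**Shape 1** — `<polyline>` line segment, stroke `#008000` → cut (S753, F841). Machine vertices: (351.853,102.682) → (268.691,71.167). Open path.

**Shape 2** — `<path>` quadratic bezier, stroke `#008000` → cut (S753, F841). Control points (SVG): P0=(251.994,59.785), P1=(200.505,18.369), P2=(127.974,19.572); sampled at t=k/3. Machine vertices: (251.994,67.439) → (215.330,90.314) → (173.990,103.719) → (127.974,107.652). Open path.

**Shape 3** — `<path>` cubic bezier, stroke `#ff8800` → score (S565, F1797). Control points (SVG): P0=(194.561,55.936), P1=(215.174,64.412), P2=(90.027,93.905), P3=(89.930,95.441); sampled at t=k/3. Machine vertices: (194.561,71.288) → (176.617,57.620) → (121.680,40.824) → (89.930,31.783). Open path.

**Shape 4** — `<rect>` rectangle, stroke `#008000` → cut (S753, F841). Machine vertices: (199.209,116.799) → (301.824,116.799) → (301.824,72.810) → (199.209,72.810) → (199.209,116.799). Closed: final G1 returns to the first vertex.

**Shape 5** — `<path>` quadratic bezier, stroke `#008000` → cut (S753, F841). Control points (SVG): P0=(331.442,41.017), P1=(238.440,76.126), P2=(184.732,65.091); sampled at t=k/3. Machine vertices: (331.442,86.207) → (273.807,67.928) → (224.903,59.903) → (184.732,62.133). Open path.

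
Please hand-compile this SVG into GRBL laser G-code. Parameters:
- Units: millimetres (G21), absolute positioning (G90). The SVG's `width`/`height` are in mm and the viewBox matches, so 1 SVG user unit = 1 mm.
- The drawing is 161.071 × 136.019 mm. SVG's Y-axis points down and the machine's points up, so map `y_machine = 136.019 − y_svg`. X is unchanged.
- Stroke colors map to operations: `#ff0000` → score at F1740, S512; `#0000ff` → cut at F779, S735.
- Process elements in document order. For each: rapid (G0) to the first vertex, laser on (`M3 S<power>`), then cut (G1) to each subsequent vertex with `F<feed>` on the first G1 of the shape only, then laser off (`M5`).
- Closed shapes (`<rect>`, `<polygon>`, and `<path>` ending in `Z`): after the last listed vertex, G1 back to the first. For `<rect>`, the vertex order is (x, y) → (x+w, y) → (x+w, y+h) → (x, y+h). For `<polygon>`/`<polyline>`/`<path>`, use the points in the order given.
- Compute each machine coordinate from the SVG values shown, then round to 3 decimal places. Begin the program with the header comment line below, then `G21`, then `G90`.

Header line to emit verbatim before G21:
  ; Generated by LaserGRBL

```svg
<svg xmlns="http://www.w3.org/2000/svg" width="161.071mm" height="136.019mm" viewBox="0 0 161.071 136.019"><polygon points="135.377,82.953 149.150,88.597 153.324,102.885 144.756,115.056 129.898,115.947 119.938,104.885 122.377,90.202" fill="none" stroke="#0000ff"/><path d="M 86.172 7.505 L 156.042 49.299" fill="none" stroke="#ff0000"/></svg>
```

Since the viewBox matches the mm dimensions, user units are millimetres directly. The only transform is the Y-flip y_m = 136.019 − y_svg.

Shape 1 is a regular polygon drawn with `<polygon>`. Its stroke #0000ff means cut at S735, F779. After flipping Y the toolpath is (135.377,53.066) → (149.150,47.422) → (153.324,33.134) → (144.756,20.963) → (129.898,20.072) → (119.938,31.134) → (122.377,45.817) → (135.377,53.066), returning to the start.

Shape 2 is a line segment drawn with `<path>`. Its stroke #ff0000 means score at S512, F1740. After flipping Y the toolpath is (86.172,128.514) → (156.042,86.720).

; Generated by LaserGRBL
G21
G90
G0 X135.377 Y53.066
M3 S735
G1 X149.150 Y47.422 F779
G1 X153.324 Y33.134
G1 X144.756 Y20.963
G1 X129.898 Y20.072
G1 X119.938 Y31.134
G1 X122.377 Y45.817
G1 X135.377 Y53.066
M5
G0 X86.172 Y128.514
M3 S512
G1 X156.042 Y86.720 F1740
M5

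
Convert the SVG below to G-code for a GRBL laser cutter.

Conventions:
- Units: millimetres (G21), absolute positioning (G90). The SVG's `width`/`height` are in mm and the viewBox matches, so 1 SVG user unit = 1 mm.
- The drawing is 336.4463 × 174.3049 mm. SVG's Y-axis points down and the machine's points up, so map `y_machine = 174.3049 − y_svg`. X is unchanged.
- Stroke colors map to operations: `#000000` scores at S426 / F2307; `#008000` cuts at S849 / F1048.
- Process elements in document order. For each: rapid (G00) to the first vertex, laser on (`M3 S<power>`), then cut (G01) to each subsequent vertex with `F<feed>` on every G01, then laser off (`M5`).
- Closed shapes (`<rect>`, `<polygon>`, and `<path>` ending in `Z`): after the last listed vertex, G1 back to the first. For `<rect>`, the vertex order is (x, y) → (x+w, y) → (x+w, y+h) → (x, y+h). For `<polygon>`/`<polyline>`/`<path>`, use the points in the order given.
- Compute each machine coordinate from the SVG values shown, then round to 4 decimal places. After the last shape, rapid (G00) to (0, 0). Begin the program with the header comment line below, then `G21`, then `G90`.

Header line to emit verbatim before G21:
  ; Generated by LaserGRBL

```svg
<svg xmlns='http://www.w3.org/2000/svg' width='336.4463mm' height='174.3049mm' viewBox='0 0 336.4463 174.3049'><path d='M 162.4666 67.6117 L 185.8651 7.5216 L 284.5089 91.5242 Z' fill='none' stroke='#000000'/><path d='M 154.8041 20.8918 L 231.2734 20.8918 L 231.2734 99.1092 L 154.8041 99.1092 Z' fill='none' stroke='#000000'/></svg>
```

1 u = 1 mm; y_m = 174.3049 − y.

[1] `<path>` closed polygon, #000000→score S426 F2307: (162.4666,106.6932) → (185.8651,166.7833) → (284.5089,82.7807) → (162.4666,106.6932) (closed)

[2] `<path>` rectangle, #000000→score S426 F2307: (154.8041,153.4131) → (231.2734,153.4131) → (231.2734,75.1957) → (154.8041,75.1957) → (154.8041,153.4131) (closed)

; Generated by LaserGRBL
G21
G90
G00 X162.4666 Y106.6932
M3 S426
G01 X185.8651 Y166.7833 F2307
G01 X284.5089 Y82.7807 F2307
G01 X162.4666 Y106.6932 F2307
M5
G00 X154.8041 Y153.4131
M3 S426
G01 X231.2734 Y153.4131 F2307
G01 X231.2734 Y75.1957 F2307
G01 X154.8041 Y75.1957 F2307
G01 X154.8041 Y153.4131 F2307
M5
G00 X0.0000 Y0.0000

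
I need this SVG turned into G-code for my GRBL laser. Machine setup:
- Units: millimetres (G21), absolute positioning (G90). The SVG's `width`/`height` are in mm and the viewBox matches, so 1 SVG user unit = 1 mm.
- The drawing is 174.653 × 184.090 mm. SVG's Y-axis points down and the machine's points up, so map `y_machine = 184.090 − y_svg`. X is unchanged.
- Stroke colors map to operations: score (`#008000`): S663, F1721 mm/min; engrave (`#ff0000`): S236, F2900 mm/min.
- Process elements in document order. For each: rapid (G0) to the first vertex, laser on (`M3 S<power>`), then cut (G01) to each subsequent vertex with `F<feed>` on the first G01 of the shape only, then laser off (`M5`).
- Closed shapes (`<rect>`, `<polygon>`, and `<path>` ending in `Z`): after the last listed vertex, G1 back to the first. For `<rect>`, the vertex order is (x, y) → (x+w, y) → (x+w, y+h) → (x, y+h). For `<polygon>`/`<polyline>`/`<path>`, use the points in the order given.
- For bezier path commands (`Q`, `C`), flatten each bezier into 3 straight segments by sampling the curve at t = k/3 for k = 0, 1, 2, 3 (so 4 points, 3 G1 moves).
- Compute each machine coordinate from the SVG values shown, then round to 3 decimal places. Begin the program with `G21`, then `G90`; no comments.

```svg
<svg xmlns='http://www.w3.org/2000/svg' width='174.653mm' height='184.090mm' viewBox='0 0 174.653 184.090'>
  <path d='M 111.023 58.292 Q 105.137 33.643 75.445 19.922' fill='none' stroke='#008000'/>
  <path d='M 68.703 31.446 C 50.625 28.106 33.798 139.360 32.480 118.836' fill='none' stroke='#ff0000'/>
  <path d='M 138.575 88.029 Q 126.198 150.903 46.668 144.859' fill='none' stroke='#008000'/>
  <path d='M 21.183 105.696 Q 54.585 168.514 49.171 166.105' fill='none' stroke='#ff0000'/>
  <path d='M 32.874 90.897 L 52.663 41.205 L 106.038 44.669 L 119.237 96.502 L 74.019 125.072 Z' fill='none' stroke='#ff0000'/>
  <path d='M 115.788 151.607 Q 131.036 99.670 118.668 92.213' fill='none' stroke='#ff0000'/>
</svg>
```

G21
G90
G0 X111.023 Y125.798
M3 S663
G01 X104.454 Y141.016 F1721
G01 X92.595 Y153.806
G01 X75.445 Y164.168
M5
G0 X68.703 Y152.644
M3 S236
G01 X51.570 Y126.911 F2900
G01 X38.440 Y79.531
G01 X32.480 Y65.254
M5
G0 X138.575 Y96.061
M3 S663
G01 X122.862 Y61.803 F1721
G01 X92.227 Y42.859
G01 X46.668 Y39.231
M5
G0 X21.183 Y78.394
M3 S236
G01 X39.138 Y43.763 F2900
G01 X48.467 Y23.626
G01 X49.171 Y17.985
M5
G0 X32.874 Y93.193
M3 S236
G01 X52.663 Y142.885 F2900
G01 X106.038 Y139.421
G01 X119.237 Y87.588
G01 X74.019 Y59.018
G01 X32.874 Y93.193
M5
G0 X115.788 Y32.483
M3 S236
G01 X122.885 Y62.165 F2900
G01 X123.845 Y81.963
G01 X118.668 Y91.877
M5

viewBox `0 0 174.653 184.090` with mm width/height → 1 unit = 1 mm. Flip: y_m = 184.090 − y_svg.

**Shape 1** — `<path>` quadratic bezier, stroke `#008000` → score (S663, F1721). Control points (SVG): P0=(111.023,58.292), P1=(105.137,33.643), P2=(75.445,19.922); sampled at t=k/3. Machine vertices: (111.023,125.798) → (104.454,141.016) → (92.595,153.806) → (75.445,164.168). Open path.

**Shape 2** — `<path>` cubic bezier, stroke `#ff0000` → engrave (S236, F2900). Control points (SVG): P0=(68.703,31.446), P1=(50.625,28.106), P2=(33.798,139.360), P3=(32.480,118.836); sampled at t=k/3. Machine vertices: (68.703,152.644) → (51.570,126.911) → (38.440,79.531) → (32.480,65.254). Open path.

**Shape 3** — `<path>` quadratic bezier, stroke `#008000` → score (S663, F1721). Control points (SVG): P0=(138.575,88.029), P1=(126.198,150.903), P2=(46.668,144.859); sampled at t=k/3. Machine vertices: (138.575,96.061) → (122.862,61.803) → (92.227,42.859) → (46.668,39.231). Open path.

**Shape 4** — `<path>` quadratic bezier, stroke `#ff0000` → engrave (S236, F2900). Control points (SVG): P0=(21.183,105.696), P1=(54.585,168.514), P2=(49.171,166.105); sampled at t=k/3. Machine vertices: (21.183,78.394) → (39.138,43.763) → (48.467,23.626) → (49.171,17.985). Open path.

**Shape 5** — `<path>` regular polygon, stroke `#ff0000` → engrave (S236, F2900). Machine vertices: (32.874,93.193) → (52.663,142.885) → (106.038,139.421) → (119.237,87.588) → (74.019,59.018) → (32.874,93.193). Closed: final G1 returns to the first vertex.

**Shape 6** — `<path>` quadratic bezier, stroke `#ff0000` → engrave (S236, F2900). Control points (SVG): P0=(115.788,151.607), P1=(131.036,99.670), P2=(118.668,92.213); sampled at t=k/3. Machine vertices: (115.788,32.483) → (122.885,62.165) → (123.845,81.963) → (118.668,91.877). Open path.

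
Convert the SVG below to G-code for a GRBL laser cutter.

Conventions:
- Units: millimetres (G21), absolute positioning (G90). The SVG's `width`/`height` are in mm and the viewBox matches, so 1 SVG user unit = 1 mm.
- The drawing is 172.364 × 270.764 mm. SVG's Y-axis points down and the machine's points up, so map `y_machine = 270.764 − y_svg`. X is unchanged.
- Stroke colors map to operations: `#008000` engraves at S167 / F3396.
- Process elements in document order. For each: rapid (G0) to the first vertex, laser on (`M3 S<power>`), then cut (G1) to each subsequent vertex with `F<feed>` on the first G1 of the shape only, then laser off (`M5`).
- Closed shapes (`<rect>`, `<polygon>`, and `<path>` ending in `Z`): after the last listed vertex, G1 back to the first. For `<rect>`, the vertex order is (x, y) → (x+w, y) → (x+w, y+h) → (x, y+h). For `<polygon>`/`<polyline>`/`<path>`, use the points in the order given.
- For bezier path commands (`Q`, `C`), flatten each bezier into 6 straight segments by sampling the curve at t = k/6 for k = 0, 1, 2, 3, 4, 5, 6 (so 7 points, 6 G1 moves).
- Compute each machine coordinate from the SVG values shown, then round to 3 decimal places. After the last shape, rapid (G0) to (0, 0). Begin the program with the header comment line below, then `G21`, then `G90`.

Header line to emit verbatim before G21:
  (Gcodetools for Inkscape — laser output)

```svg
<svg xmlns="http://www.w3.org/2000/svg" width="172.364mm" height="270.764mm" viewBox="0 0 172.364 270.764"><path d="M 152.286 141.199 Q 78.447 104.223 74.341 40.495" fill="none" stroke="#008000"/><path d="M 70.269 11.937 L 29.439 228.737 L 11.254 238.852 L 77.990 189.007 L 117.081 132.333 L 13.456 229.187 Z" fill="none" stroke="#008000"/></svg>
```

viewBox `0 0 172.364 270.764` with mm width/height → 1 unit = 1 mm. Flip: y_m = 270.764 − y_svg.

**Shape 1** — `<path>` quadratic bezier, stroke `#008000` → engrave (S167, F3396). Control points (SVG): P0=(152.286,141.199), P1=(78.447,104.223), P2=(74.341,40.495); sampled at t=k/6. Machine vertices: (152.286,129.565) → (129.610,142.633) → (110.808,157.188) → (95.880,173.229) → (84.826,190.756) → (77.647,209.769) → (74.341,230.269). Open path.

**Shape 2** — `<path>` closed polygon, stroke `#008000` → engrave (S167, F3396). Machine vertices: (70.269,258.827) → (29.439,42.027) → (11.254,31.912) → (77.990,81.757) → (117.081,138.431) → (13.456,41.577) → (70.269,258.827). Closed: final G1 returns to the first vertex.

(Gcodetools for Inkscape — laser output)
G21
G90
G0 X152.286 Y129.565
M3 S167
G1 X129.610 Y142.633 F3396
G1 X110.808 Y157.188
G1 X95.880 Y173.229
G1 X84.826 Y190.756
G1 X77.647 Y209.769
G1 X74.341 Y230.269
M5
G0 X70.269 Y258.827
M3 S167
G1 X29.439 Y42.027 F3396
G1 X11.254 Y31.912
G1 X77.990 Y81.757
G1 X117.081 Y138.431
G1 X13.456 Y41.577
G1 X70.269 Y258.827
M5
G0 X0.000 Y0.000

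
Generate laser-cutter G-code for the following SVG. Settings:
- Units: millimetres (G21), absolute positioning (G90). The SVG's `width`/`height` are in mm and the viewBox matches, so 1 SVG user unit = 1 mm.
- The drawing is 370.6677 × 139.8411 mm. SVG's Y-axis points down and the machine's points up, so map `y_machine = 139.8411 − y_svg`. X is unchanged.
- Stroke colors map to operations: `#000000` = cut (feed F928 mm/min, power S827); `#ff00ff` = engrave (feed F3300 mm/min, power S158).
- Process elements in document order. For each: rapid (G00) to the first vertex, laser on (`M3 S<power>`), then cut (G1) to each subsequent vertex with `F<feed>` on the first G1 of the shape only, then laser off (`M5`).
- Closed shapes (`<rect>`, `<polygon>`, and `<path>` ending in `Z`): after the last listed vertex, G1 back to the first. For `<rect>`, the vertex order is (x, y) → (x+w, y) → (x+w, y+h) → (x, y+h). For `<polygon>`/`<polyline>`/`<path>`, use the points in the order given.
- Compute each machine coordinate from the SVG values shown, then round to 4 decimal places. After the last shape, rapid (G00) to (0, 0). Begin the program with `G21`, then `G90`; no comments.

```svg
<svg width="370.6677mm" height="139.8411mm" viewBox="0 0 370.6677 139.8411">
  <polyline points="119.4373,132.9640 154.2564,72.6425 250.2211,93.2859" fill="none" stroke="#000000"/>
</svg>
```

G21
G90
G00 X119.4373 Y6.8771
M3 S827
G1 X154.2564 Y67.1986 F928
G1 X250.2211 Y46.5552
M5
G00 X0.0000 Y0.0000

Since the viewBox matches the mm dimensions, user units are millimetres directly. The only transform is the Y-flip y_m = 139.8411 − y_svg.

Shape 1 is a open polyline drawn with `<polyline>`. Its stroke #000000 means cut at S827, F928. After flipping Y the toolpath is (119.4373,6.8771) → (154.2564,67.1986) → (250.2211,46.5552).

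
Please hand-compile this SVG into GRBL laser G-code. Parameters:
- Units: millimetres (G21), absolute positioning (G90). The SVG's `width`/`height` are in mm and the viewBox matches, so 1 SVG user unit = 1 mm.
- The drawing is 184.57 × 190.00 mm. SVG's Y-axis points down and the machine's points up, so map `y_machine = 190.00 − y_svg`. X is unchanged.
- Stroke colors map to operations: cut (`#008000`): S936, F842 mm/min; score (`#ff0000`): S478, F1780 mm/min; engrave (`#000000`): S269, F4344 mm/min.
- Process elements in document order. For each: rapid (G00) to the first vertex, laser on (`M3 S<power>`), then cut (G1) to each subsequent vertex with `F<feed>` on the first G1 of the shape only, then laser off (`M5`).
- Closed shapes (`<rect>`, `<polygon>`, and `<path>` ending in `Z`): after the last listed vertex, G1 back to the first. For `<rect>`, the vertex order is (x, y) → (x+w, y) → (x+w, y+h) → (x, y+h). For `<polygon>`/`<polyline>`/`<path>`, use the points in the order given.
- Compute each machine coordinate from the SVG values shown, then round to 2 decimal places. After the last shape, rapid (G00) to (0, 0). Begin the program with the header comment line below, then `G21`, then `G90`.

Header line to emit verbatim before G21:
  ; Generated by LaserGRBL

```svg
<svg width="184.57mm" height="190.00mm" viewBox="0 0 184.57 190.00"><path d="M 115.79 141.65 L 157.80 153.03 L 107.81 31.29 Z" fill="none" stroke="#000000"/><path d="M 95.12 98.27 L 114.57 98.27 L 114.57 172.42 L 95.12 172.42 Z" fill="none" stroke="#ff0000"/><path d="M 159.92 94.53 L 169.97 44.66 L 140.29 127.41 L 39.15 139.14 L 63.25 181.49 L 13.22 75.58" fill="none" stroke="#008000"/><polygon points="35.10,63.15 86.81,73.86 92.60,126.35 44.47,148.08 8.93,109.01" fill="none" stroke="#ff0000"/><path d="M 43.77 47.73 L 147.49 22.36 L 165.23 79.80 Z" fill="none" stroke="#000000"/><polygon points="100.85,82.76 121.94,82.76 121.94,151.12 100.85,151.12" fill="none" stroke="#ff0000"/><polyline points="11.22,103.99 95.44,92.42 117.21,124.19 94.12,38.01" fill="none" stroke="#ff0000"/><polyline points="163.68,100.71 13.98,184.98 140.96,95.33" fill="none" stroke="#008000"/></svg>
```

Since the viewBox matches the mm dimensions, user units are millimetres directly. The only transform is the Y-flip y_m = 190.00 − y_svg.

Shape 1 is a closed polygon drawn with `<path>`. Its stroke #000000 means engrave at S269, F4344. After flipping Y the toolpath is (115.79,48.35) → (157.80,36.97) → (107.81,158.71) → (115.79,48.35), returning to the start.

Shape 2 is a rectangle drawn with `<path>`. Its stroke #ff0000 means score at S478, F1780. After flipping Y the toolpath is (95.12,91.73) → (114.57,91.73) → (114.57,17.58) → (95.12,17.58) → (95.12,91.73), returning to the start.

Shape 3 is a open polyline drawn with `<path>`. Its stroke #008000 means cut at S936, F842. After flipping Y the toolpath is (159.92,95.47) → (169.97,145.34) → (140.29,62.59) → (39.15,50.86) → (63.25,8.51) → (13.22,114.42).

Shape 4 is a regular polygon drawn with `<polygon>`. Its stroke #ff0000 means score at S478, F1780. After flipping Y the toolpath is (35.10,126.85) → (86.81,116.14) → (92.60,63.65) → (44.47,41.92) → (8.93,80.99) → (35.10,126.85), returning to the start.

Shape 5 is a closed polygon drawn with `<path>`. Its stroke #000000 means engrave at S269, F4344. After flipping Y the toolpath is (43.77,142.27) → (147.49,167.64) → (165.23,110.20) → (43.77,142.27), returning to the start.

Shape 6 is a rectangle drawn with `<polygon>`. Its stroke #ff0000 means score at S478, F1780. After flipping Y the toolpath is (100.85,107.24) → (121.94,107.24) → (121.94,38.88) → (100.85,38.88) → (100.85,107.24), returning to the start.

Shape 7 is a open polyline drawn with `<polyline>`. Its stroke #ff0000 means score at S478, F1780. After flipping Y the toolpath is (11.22,86.01) → (95.44,97.58) → (117.21,65.81) → (94.12,151.99).

Shape 8 is a open polyline drawn with `<polyline>`. Its stroke #008000 means cut at S936, F842. After flipping Y the toolpath is (163.68,89.29) → (13.98,5.02) → (140.96,94.67).

; Generated by LaserGRBL
G21
G90
G00 X115.79 Y48.35
M3 S269
G1 X157.80 Y36.97 F4344
G1 X107.81 Y158.71
G1 X115.79 Y48.35
M5
G00 X95.12 Y91.73
M3 S478
G1 X114.57 Y91.73 F1780
G1 X114.57 Y17.58
G1 X95.12 Y17.58
G1 X95.12 Y91.73
M5
G00 X159.92 Y95.47
M3 S936
G1 X169.97 Y145.34 F842
G1 X140.29 Y62.59
G1 X39.15 Y50.86
G1 X63.25 Y8.51
G1 X13.22 Y114.42
M5
G00 X35.10 Y126.85
M3 S478
G1 X86.81 Y116.14 F1780
G1 X92.60 Y63.65
G1 X44.47 Y41.92
G1 X8.93 Y80.99
G1 X35.10 Y126.85
M5
G00 X43.77 Y142.27
M3 S269
G1 X147.49 Y167.64 F4344
G1 X165.23 Y110.20
G1 X43.77 Y142.27
M5
G00 X100.85 Y107.24
M3 S478
G1 X121.94 Y107.24 F1780
G1 X121.94 Y38.88
G1 X100.85 Y38.88
G1 X100.85 Y107.24
M5
G00 X11.22 Y86.01
M3 S478
G1 X95.44 Y97.58 F1780
G1 X117.21 Y65.81
G1 X94.12 Y151.99
M5
G00 X163.68 Y89.29
M3 S936
G1 X13.98 Y5.02 F842
G1 X140.96 Y94.67
M5
G00 X0.00 Y0.00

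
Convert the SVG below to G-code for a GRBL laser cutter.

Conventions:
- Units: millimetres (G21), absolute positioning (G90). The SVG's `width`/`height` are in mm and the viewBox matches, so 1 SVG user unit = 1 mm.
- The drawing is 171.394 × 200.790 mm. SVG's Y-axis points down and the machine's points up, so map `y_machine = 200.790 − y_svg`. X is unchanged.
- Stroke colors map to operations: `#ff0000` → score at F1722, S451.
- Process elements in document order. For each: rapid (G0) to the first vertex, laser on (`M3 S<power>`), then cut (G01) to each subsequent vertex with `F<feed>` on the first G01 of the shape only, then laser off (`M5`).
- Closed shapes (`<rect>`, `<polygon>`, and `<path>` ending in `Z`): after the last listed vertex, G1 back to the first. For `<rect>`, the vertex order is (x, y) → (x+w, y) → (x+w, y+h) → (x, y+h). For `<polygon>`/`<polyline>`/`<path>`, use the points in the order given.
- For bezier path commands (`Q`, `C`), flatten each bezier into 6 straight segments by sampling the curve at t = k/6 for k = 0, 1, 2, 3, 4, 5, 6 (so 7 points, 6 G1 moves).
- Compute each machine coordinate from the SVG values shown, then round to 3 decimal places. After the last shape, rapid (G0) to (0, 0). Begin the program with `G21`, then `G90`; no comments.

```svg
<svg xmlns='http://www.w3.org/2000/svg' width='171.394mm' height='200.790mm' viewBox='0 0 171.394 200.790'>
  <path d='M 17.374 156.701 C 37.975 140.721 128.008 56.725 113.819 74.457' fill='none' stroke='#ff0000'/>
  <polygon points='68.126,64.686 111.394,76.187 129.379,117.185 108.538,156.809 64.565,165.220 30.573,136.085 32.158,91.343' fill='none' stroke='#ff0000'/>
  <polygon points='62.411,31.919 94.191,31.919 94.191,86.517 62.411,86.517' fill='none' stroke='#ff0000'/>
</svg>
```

Since the viewBox matches the mm dimensions, user units are millimetres directly. The only transform is the Y-flip y_m = 200.790 − y_svg.

Shape 1 is a cubic bezier drawn with `<path>`. Its stroke #ff0000 means score at S451, F1722. After flipping Y the toolpath is (17.374,44.089) → (32.657,56.961) → (54.687,76.454) → (78.643,97.853) → (99.699,116.442) → (113.032,127.508) → (113.819,126.333).

Shape 2 is a regular polygon drawn with `<polygon>`. Its stroke #ff0000 means score at S451, F1722. After flipping Y the toolpath is (68.126,136.104) → (111.394,124.603) → (129.379,83.605) → (108.538,43.981) → (64.565,35.570) → (30.573,64.705) → (32.158,109.447) → (68.126,136.104), returning to the start.

Shape 3 is a rectangle drawn with `<polygon>`. Its stroke #ff0000 means score at S451, F1722. After flipping Y the toolpath is (62.411,168.871) → (94.191,168.871) → (94.191,114.273) → (62.411,114.273) → (62.411,168.871), returning to the start.

G21
G90
G0 X17.374 Y44.089
M3 S451
G01 X32.657 Y56.961 F1722
G01 X54.687 Y76.454
G01 X78.643 Y97.853
G01 X99.699 Y116.442
G01 X113.032 Y127.508
G01 X113.819 Y126.333
M5
G0 X68.126 Y136.104
M3 S451
G01 X111.394 Y124.603 F1722
G01 X129.379 Y83.605
G01 X108.538 Y43.981
G01 X64.565 Y35.570
G01 X30.573 Y64.705
G01 X32.158 Y109.447
G01 X68.126 Y136.104
M5
G0 X62.411 Y168.871
M3 S451
G01 X94.191 Y168.871 F1722
G01 X94.191 Y114.273
G01 X62.411 Y114.273
G01 X62.411 Y168.871
M5
G0 X0.000 Y0.000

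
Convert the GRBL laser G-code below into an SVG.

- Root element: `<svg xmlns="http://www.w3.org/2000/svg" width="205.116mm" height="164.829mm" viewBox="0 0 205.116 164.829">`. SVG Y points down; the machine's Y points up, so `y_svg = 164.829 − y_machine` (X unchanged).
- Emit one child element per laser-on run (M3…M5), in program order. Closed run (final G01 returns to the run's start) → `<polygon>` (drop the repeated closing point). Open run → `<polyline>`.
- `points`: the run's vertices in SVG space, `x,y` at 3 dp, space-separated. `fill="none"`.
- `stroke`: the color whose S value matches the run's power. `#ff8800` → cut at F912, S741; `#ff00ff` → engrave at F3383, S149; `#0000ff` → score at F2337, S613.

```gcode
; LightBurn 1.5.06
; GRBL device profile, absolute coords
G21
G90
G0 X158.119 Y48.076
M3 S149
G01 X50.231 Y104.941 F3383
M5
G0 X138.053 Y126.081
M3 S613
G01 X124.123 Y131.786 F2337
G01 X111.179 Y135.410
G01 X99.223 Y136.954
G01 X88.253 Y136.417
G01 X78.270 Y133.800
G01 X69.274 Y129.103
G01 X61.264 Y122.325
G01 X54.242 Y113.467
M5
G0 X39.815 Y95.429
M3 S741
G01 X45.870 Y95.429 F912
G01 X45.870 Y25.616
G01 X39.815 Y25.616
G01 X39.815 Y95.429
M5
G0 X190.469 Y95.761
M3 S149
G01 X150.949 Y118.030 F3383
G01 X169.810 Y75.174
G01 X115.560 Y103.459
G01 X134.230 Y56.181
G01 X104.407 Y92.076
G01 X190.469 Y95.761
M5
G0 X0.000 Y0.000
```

<svg xmlns="http://www.w3.org/2000/svg" width="205.116mm" height="164.829mm" viewBox="0 0 205.116 164.829">
  <polyline points="158.119,116.753 50.231,59.888" fill="none" stroke="#ff00ff"/>
  <polyline points="138.053,38.748 124.123,33.043 111.179,29.419 99.223,27.875 88.253,28.412 78.270,31.029 69.274,35.726 61.264,42.504 54.242,51.362" fill="none" stroke="#0000ff"/>
  <polygon points="39.815,69.400 45.870,69.400 45.870,139.213 39.815,139.213" fill="none" stroke="#ff8800"/>
  <polygon points="190.469,69.068 150.949,46.799 169.810,89.655 115.560,61.370 134.230,108.648 104.407,72.753" fill="none" stroke="#ff00ff"/>
</svg>

Each laser-on run becomes one SVG element. Flip Y back into SVG space with y_svg = 164.829 − y_machine.

Run 1: the run's S149 means `#ff00ff` (engrave). The run is open, so emit a `<polyline>` with points (Y-flipped): 158.119,116.753 50.231,59.888.

Run 2: power S613 maps to stroke `#0000ff` (score). The run is open, so emit a `<polyline>` with points (Y-flipped): 138.053,38.748 124.123,33.043 111.179,29.419 99.223,27.875 88.253,28.412 78.270,31.029 69.274,35.726 61.264,42.504 54.242,51.362.

Run 3: power S741 maps to stroke `#ff8800` (cut). The run returns to its start, so emit a `<polygon>` with points (Y-flipped): 39.815,69.400 45.870,69.400 45.870,139.213 39.815,139.213.

Run 4: the run's S149 means `#ff00ff` (engrave). The run returns to its start, so emit a `<polygon>` with points (Y-flipped): 190.469,69.068 150.949,46.799 169.810,89.655 115.560,61.370 134.230,108.648 104.407,72.753.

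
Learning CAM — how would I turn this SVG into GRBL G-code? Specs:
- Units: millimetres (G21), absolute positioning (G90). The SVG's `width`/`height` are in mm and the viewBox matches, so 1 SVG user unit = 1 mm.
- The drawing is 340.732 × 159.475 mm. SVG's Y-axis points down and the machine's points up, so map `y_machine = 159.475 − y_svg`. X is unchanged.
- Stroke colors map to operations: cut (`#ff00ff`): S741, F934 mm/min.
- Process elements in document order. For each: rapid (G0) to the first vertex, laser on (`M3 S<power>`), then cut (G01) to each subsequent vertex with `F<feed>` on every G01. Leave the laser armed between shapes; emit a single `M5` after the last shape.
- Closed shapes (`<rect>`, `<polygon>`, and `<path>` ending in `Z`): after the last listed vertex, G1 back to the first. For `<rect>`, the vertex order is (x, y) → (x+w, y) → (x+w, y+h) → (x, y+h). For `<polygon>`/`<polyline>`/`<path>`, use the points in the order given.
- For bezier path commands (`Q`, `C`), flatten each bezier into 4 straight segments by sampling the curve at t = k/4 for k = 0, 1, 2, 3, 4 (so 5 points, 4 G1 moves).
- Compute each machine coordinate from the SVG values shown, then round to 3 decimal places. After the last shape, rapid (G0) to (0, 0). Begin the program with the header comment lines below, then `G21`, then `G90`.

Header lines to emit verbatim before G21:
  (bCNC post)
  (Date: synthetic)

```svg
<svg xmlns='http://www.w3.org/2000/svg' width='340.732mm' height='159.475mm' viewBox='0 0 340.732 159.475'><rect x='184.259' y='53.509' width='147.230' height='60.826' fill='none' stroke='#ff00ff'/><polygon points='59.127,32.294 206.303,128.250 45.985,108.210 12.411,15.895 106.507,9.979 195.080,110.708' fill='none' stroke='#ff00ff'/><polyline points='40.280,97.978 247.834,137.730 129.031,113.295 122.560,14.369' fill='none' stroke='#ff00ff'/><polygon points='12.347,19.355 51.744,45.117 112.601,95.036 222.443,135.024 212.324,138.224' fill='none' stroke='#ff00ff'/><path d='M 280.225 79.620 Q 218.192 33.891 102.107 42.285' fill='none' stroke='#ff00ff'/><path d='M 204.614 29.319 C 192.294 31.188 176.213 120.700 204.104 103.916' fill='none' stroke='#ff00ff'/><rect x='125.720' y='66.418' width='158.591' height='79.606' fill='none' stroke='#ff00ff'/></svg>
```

(bCNC post)
(Date: synthetic)
G21
G90
G0 X184.259 Y105.966
M3 S741
G01 X331.489 Y105.966 F934
G01 X331.489 Y45.140 F934
G01 X184.259 Y45.140 F934
G01 X184.259 Y105.966 F934
G0 X59.127 Y127.181
M3 S741
G01 X206.303 Y31.225 F934
G01 X45.985 Y51.265 F934
G01 X12.411 Y143.580 F934
G01 X106.507 Y149.496 F934
G01 X195.080 Y48.767 F934
G01 X59.127 Y127.181 F934
G0 X40.280 Y61.497
M3 S741
G01 X247.834 Y21.745 F934
G01 X129.031 Y46.180 F934
G01 X122.560 Y145.106 F934
G0 X12.347 Y140.120
M3 S741
G01 X51.744 Y114.358 F934
G01 X112.601 Y64.439 F934
G01 X222.443 Y24.451 F934
G01 X212.324 Y21.251 F934
G01 X12.347 Y140.120 F934
G0 X280.225 Y79.855
M3 S741
G01 X245.830 Y99.337 F934
G01 X204.679 Y112.053 F934
G01 X156.771 Y118.004 F934
G01 X102.107 Y117.190 F934
G0 X204.614 Y130.156
M3 S741
G01 X195.415 Y115.351 F934
G01 X189.280 Y85.863 F934
G01 X190.685 Y59.871 F934
G01 X204.104 Y55.559 F934
G0 X125.720 Y93.057
M3 S741
G01 X284.311 Y93.057 F934
G01 X284.311 Y13.451 F934
G01 X125.720 Y13.451 F934
G01 X125.720 Y93.057 F934
M5
G0 X0.000 Y0.000

viewBox `0 0 340.732 159.475` with mm width/height → 1 unit = 1 mm. Flip: y_m = 159.475 − y_svg.

**Shape 1** — `<rect>` rectangle, stroke `#ff00ff` → cut (S741, F934). Machine vertices: (184.259,105.966) → (331.489,105.966) → (331.489,45.140) → (184.259,45.140) → (184.259,105.966). Closed: final G1 returns to the first vertex.

**Shape 2** — `<polygon>` closed polygon, stroke `#ff00ff` → cut (S741, F934). Machine vertices: (59.127,127.181) → (206.303,31.225) → (45.985,51.265) → (12.411,143.580) → (106.507,149.496) → (195.080,48.767) → (59.127,127.181). Closed: final G1 returns to the first vertex.

**Shape 3** — `<polyline>` open polyline, stroke `#ff00ff` → cut (S741, F934). Machine vertices: (40.280,61.497) → (247.834,21.745) → (129.031,46.180) → (122.560,145.106). Open path.

**Shape 4** — `<polygon>` closed polygon, stroke `#ff00ff` → cut (S741, F934). Machine vertices: (12.347,140.120) → (51.744,114.358) → (112.601,64.439) → (222.443,24.451) → (212.324,21.251) → (12.347,140.120). Closed: final G1 returns to the first vertex.

**Shape 5** — `<path>` quadratic bezier, stroke `#ff00ff` → cut (S741, F934). Control points (SVG): P0=(280.225,79.620), P1=(218.192,33.891), P2=(102.107,42.285); sampled at t=k/4. Machine vertices: (280.225,79.855) → (245.830,99.337) → (204.679,112.053) → (156.771,118.004) → (102.107,117.190). Open path.

**Shape 6** — `<path>` cubic bezier, stroke `#ff00ff` → cut (S741, F934). Control points (SVG): P0=(204.614,29.319), P1=(192.294,31.188), P2=(176.213,120.700), P3=(204.104,103.916); sampled at t=k/4. Machine vertices: (204.614,130.156) → (195.415,115.351) → (189.280,85.863) → (190.685,59.871) → (204.104,55.559). Open path.

**Shape 7** — `<rect>` rectangle, stroke `#ff00ff` → cut (S741, F934). Machine vertices: (125.720,93.057) → (284.311,93.057) → (284.311,13.451) → (125.720,13.451) → (125.720,93.057). Closed: final G1 returns to the first vertex.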